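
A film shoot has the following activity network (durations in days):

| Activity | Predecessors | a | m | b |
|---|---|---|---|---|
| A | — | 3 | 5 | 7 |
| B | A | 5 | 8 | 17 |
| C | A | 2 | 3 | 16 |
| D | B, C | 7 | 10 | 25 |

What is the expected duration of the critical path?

te_A = (3 + 4·5 + 7)/6 = 30/6 = 5
te_B = (5 + 4·8 + 17)/6 = 54/6 = 9
te_C = (2 + 4·3 + 16)/6 = 30/6 = 5
te_D = (7 + 4·10 + 25)/6 = 72/6 = 12

Forward pass:
ES_A = 0; EF_A = 5
ES_B = 5; EF_B = 5+9 = 14
ES_C = 5; EF_C = 5+5 = 10
ES_D = max(EF_B=14, EF_C=10) = 14; EF_D = 14+12 = 26
Expected project duration μ = 26 days. Critical path: A → B → D.

26 days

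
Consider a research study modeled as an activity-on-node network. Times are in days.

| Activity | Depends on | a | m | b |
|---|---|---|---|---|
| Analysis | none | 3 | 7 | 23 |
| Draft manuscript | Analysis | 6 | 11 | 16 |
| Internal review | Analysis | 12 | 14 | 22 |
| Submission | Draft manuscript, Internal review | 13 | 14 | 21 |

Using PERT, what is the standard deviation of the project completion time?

te_Analysis = (3 + 4·7 + 23)/6 = 54/6 = 9; σ²_Analysis = ((23−3)/6)² = 11.111
te_Draft manuscript = (6 + 4·11 + 16)/6 = 66/6 = 11; σ²_Draft manuscript = ((16−6)/6)² = 2.778
te_Internal review = (12 + 4·14 + 22)/6 = 90/6 = 15; σ²_Internal review = ((22−12)/6)² = 2.778
te_Submission = (13 + 4·14 + 21)/6 = 90/6 = 15; σ²_Submission = ((21−13)/6)² = 1.778

Forward pass:
ES_Analysis = 0; EF_Analysis = 9
ES_Draft manuscript = 9; EF_Draft manuscript = 9+11 = 20
ES_Internal review = 9; EF_Internal review = 9+15 = 24
ES_Submission = max(EF_Draft manuscript=20, EF_Internal review=24) = 24; EF_Submission = 24+15 = 39
Expected project duration μ = 39 days. Critical path: Analysis → Internal review → Submission.

Variance along critical path = 11.111 + 2.778 + 1.778 = 15.667
σ = √15.667 = 3.958 days

3.96 days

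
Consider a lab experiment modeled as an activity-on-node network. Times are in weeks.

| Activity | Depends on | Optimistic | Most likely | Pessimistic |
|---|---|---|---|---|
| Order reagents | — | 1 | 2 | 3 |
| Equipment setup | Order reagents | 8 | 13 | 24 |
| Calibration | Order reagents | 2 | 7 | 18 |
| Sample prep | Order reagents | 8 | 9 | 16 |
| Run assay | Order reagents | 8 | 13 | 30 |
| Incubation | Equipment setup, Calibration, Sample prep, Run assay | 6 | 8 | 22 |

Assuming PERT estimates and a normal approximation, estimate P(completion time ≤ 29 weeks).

0.670

te_Order reagents = (1 + 4·2 + 3)/6 = 12/6 = 2; σ²_Order reagents = ((3−1)/6)² = 0.111
te_Equipment setup = (8 + 4·13 + 24)/6 = 84/6 = 14; σ²_Equipment setup = ((24−8)/6)² = 7.111
te_Calibration = (2 + 4·7 + 18)/6 = 48/6 = 8; σ²_Calibration = ((18−2)/6)² = 7.111
te_Sample prep = (8 + 4·9 + 16)/6 = 60/6 = 10; σ²_Sample prep = ((16−8)/6)² = 1.778
te_Run assay = (8 + 4·13 + 30)/6 = 90/6 = 15; σ²_Run assay = ((30−8)/6)² = 13.444
te_Incubation = (6 + 4·8 + 22)/6 = 60/6 = 10; σ²_Incubation = ((22−6)/6)² = 7.111

Forward pass:
ES_Order reagents = 0; EF_Order reagents = 2
ES_Equipment setup = 2; EF_Equipment setup = 2+14 = 16
ES_Calibration = 2; EF_Calibration = 2+8 = 10
ES_Sample prep = 2; EF_Sample prep = 2+10 = 12
ES_Run assay = 2; EF_Run assay = 2+15 = 17
ES_Incubation = max(EF_Equipment setup=16, EF_Calibration=10, EF_Sample prep=12, EF_Run assay=17) = 17; EF_Incubation = 17+10 = 27
Expected project duration μ = 27 weeks. Critical path: Order reagents → Run assay → Incubation.

Variance along critical path = 0.111 + 13.444 + 7.111 = 20.667; σ = √20.667 = 4.546 weeks.
Z = (29 − 27) / 4.546 = 0.440
P(T ≤ 29) = Φ(0.440) ≈ 0.670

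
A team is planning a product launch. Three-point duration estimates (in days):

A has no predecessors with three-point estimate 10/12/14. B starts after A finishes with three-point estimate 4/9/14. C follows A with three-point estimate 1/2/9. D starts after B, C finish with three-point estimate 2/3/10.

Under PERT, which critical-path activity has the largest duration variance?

te_A = (10 + 4·12 + 14)/6 = 72/6 = 12; σ²_A = ((14−10)/6)² = 0.444
te_B = (4 + 4·9 + 14)/6 = 54/6 = 9; σ²_B = ((14−4)/6)² = 2.778
te_C = (1 + 4·2 + 9)/6 = 18/6 = 3; σ²_C = ((9−1)/6)² = 1.778
te_D = (2 + 4·3 + 10)/6 = 24/6 = 4; σ²_D = ((10−2)/6)² = 1.778

Forward pass:
ES_A = 0; EF_A = 12
ES_B = 12; EF_B = 12+9 = 21
ES_C = 12; EF_C = 12+3 = 15
ES_D = max(EF_B=21, EF_C=15) = 21; EF_D = 21+4 = 25
Expected project duration μ = 25 days. Critical path: A → B → D.

Variances on critical path: σ²_A=0.444, σ²_B=2.778, σ²_D=1.778.
Largest is σ²_B = 2.778.

B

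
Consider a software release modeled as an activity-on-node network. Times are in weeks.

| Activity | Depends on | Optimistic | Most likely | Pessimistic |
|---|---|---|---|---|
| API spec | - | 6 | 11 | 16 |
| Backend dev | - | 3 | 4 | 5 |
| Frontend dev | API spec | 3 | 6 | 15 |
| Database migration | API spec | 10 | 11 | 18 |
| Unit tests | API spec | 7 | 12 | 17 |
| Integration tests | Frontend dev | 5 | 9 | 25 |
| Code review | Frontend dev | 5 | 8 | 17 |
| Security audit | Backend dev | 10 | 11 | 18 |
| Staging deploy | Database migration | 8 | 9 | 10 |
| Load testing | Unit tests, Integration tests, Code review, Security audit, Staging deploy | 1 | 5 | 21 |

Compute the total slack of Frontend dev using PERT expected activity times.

3 weeks

te_API spec = (6 + 4·11 + 16)/6 = 66/6 = 11
te_Backend dev = (3 + 4·4 + 5)/6 = 24/6 = 4
te_Frontend dev = (3 + 4·6 + 15)/6 = 42/6 = 7
te_Database migration = (10 + 4·11 + 18)/6 = 72/6 = 12
te_Unit tests = (7 + 4·12 + 17)/6 = 72/6 = 12
te_Integration tests = (5 + 4·9 + 25)/6 = 66/6 = 11
te_Code review = (5 + 4·8 + 17)/6 = 54/6 = 9
te_Security audit = (10 + 4·11 + 18)/6 = 72/6 = 12
te_Staging deploy = (8 + 4·9 + 10)/6 = 54/6 = 9
te_Load testing = (1 + 4·5 + 21)/6 = 42/6 = 7

Forward pass:
ES_API spec = 0; EF_API spec = 11
ES_Backend dev = 0; EF_Backend dev = 4
ES_Frontend dev = 11; EF_Frontend dev = 11+7 = 18
ES_Database migration = 11; EF_Database migration = 11+12 = 23
ES_Unit tests = 11; EF_Unit tests = 11+12 = 23
ES_Integration tests = 18; EF_Integration tests = 18+11 = 29
ES_Code review = 18; EF_Code review = 18+9 = 27
ES_Security audit = 4; EF_Security audit = 4+12 = 16
ES_Staging deploy = 23; EF_Staging deploy = 23+9 = 32
ES_Load testing = max(EF_Unit tests=23, EF_Integration tests=29, EF_Code review=27, EF_Security audit=16, EF_Staging deploy=32) = 32; EF_Load testing = 32+7 = 39
Expected project duration μ = 39 weeks. Critical path: API spec → Database migration → Staging deploy → Load testing.

Backward pass:
LF_Load testing = 39; LS_Load testing = 39−7 = 32
LF_Staging deploy = LS_Load testing = 32; LS_Staging deploy = 32−9 = 23
LF_Security audit = LS_Load testing = 32; LS_Security audit = 32−12 = 20
LF_Code review = LS_Load testing = 32; LS_Code review = 32−9 = 23
LF_Integration tests = LS_Load testing = 32; LS_Integration tests = 32−11 = 21
LF_Unit tests = LS_Load testing = 32; LS_Unit tests = 32−12 = 20
LF_Database migration = LS_Staging deploy = 23; LS_Database migration = 23−12 = 11
LF_Frontend dev = min(LS_Integration tests=21, LS_Code review=23) = 21; LS_Frontend dev = 21−7 = 14
LF_Backend dev = LS_Security audit = 20; LS_Backend dev = 20−4 = 16
LF_API spec = min(LS_Frontend dev=14, LS_Database migration=11, LS_Unit tests=20) = 11; LS_API spec = 11−11 = 0
Slack_Frontend dev = LS_Frontend dev − ES_Frontend dev = 14 − 11 = 3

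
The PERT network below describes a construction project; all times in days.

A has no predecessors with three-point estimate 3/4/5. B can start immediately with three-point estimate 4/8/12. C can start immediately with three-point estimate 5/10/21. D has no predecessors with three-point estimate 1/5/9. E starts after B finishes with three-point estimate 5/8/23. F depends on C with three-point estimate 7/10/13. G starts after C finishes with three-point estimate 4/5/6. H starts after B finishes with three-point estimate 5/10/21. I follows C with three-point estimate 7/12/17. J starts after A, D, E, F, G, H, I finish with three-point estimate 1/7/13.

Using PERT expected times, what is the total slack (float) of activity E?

5 days

te_A = (3 + 4·4 + 5)/6 = 24/6 = 4
te_B = (4 + 4·8 + 12)/6 = 48/6 = 8
te_C = (5 + 4·10 + 21)/6 = 66/6 = 11
te_D = (1 + 4·5 + 9)/6 = 30/6 = 5
te_E = (5 + 4·8 + 23)/6 = 60/6 = 10
te_F = (7 + 4·10 + 13)/6 = 60/6 = 10
te_G = (4 + 4·5 + 6)/6 = 30/6 = 5
te_H = (5 + 4·10 + 21)/6 = 66/6 = 11
te_I = (7 + 4·12 + 17)/6 = 72/6 = 12
te_J = (1 + 4·7 + 13)/6 = 42/6 = 7

Forward pass:
ES_A = 0; EF_A = 4
ES_B = 0; EF_B = 8
ES_C = 0; EF_C = 11
ES_D = 0; EF_D = 5
ES_E = 8; EF_E = 8+10 = 18
ES_F = 11; EF_F = 11+10 = 21
ES_G = 11; EF_G = 11+5 = 16
ES_H = 8; EF_H = 8+11 = 19
ES_I = 11; EF_I = 11+12 = 23
ES_J = max(EF_A=4, EF_D=5, EF_E=18, EF_F=21, EF_G=16, EF_H=19, EF_I=23) = 23; EF_J = 23+7 = 30
Expected project duration μ = 30 days. Critical path: C → I → J.

Backward pass:
LF_J = 30; LS_J = 30−7 = 23
LF_I = LS_J = 23; LS_I = 23−12 = 11
LF_H = LS_J = 23; LS_H = 23−11 = 12
LF_G = LS_J = 23; LS_G = 23−5 = 18
LF_F = LS_J = 23; LS_F = 23−10 = 13
LF_E = LS_J = 23; LS_E = 23−10 = 13
LF_D = LS_J = 23; LS_D = 23−5 = 18
LF_C = min(LS_F=13, LS_G=18, LS_I=11) = 11; LS_C = 11−11 = 0
LF_B = min(LS_E=13, LS_H=12) = 12; LS_B = 12−8 = 4
LF_A = LS_J = 23; LS_A = 23−4 = 19
Slack_E = LS_E − ES_E = 13 − 8 = 5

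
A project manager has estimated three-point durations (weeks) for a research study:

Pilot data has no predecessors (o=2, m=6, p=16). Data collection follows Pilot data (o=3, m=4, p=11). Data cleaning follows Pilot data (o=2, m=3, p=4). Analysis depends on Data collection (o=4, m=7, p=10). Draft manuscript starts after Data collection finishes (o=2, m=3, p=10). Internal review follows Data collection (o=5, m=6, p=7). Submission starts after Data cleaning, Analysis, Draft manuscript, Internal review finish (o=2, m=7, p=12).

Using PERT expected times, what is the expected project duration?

26 weeks

te_Pilot data = (2 + 4·6 + 16)/6 = 42/6 = 7
te_Data collection = (3 + 4·4 + 11)/6 = 30/6 = 5
te_Data cleaning = (2 + 4·3 + 4)/6 = 18/6 = 3
te_Analysis = (4 + 4·7 + 10)/6 = 42/6 = 7
te_Draft manuscript = (2 + 4·3 + 10)/6 = 24/6 = 4
te_Internal review = (5 + 4·6 + 7)/6 = 36/6 = 6
te_Submission = (2 + 4·7 + 12)/6 = 42/6 = 7

Forward pass:
ES_Pilot data = 0; EF_Pilot data = 7
ES_Data collection = 7; EF_Data collection = 7+5 = 12
ES_Data cleaning = 7; EF_Data cleaning = 7+3 = 10
ES_Analysis = 12; EF_Analysis = 12+7 = 19
ES_Draft manuscript = 12; EF_Draft manuscript = 12+4 = 16
ES_Internal review = 12; EF_Internal review = 12+6 = 18
ES_Submission = max(EF_Data cleaning=10, EF_Analysis=19, EF_Draft manuscript=16, EF_Internal review=18) = 19; EF_Submission = 19+7 = 26
Expected project duration μ = 26 weeks. Critical path: Pilot data → Data collection → Analysis → Submission.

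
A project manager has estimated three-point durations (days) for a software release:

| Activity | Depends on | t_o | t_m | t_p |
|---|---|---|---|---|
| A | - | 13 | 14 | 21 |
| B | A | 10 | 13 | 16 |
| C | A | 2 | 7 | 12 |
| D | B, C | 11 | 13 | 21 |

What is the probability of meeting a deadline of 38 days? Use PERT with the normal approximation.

te_A = (13 + 4·14 + 21)/6 = 90/6 = 15; σ²_A = ((21−13)/6)² = 1.778
te_B = (10 + 4·13 + 16)/6 = 78/6 = 13; σ²_B = ((16−10)/6)² = 1.000
te_C = (2 + 4·7 + 12)/6 = 42/6 = 7; σ²_C = ((12−2)/6)² = 2.778
te_D = (11 + 4·13 + 21)/6 = 84/6 = 14; σ²_D = ((21−11)/6)² = 2.778

Forward pass:
ES_A = 0; EF_A = 15
ES_B = 15; EF_B = 15+13 = 28
ES_C = 15; EF_C = 15+7 = 22
ES_D = max(EF_B=28, EF_C=22) = 28; EF_D = 28+14 = 42
Expected project duration μ = 42 days. Critical path: A → B → D.

Variance along critical path = 1.778 + 1.000 + 2.778 = 5.556; σ = √5.556 = 2.357 days.
Z = (38 − 42) / 2.357 = -1.697
P(T ≤ 38) = Φ(-1.697) ≈ 0.045

0.045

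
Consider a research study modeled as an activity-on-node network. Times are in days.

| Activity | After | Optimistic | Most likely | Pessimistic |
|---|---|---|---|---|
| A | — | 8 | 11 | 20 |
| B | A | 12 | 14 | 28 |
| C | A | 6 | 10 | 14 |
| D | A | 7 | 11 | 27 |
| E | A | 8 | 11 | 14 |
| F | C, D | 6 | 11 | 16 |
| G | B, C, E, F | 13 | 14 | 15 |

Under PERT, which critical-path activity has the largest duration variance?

te_A = (8 + 4·11 + 20)/6 = 72/6 = 12; σ²_A = ((20−8)/6)² = 4.000
te_B = (12 + 4·14 + 28)/6 = 96/6 = 16; σ²_B = ((28−12)/6)² = 7.111
te_C = (6 + 4·10 + 14)/6 = 60/6 = 10; σ²_C = ((14−6)/6)² = 1.778
te_D = (7 + 4·11 + 27)/6 = 78/6 = 13; σ²_D = ((27−7)/6)² = 11.111
te_E = (8 + 4·11 + 14)/6 = 66/6 = 11; σ²_E = ((14−8)/6)² = 1.000
te_F = (6 + 4·11 + 16)/6 = 66/6 = 11; σ²_F = ((16−6)/6)² = 2.778
te_G = (13 + 4·14 + 15)/6 = 84/6 = 14; σ²_G = ((15−13)/6)² = 0.111

Forward pass:
ES_A = 0; EF_A = 12
ES_B = 12; EF_B = 12+16 = 28
ES_C = 12; EF_C = 12+10 = 22
ES_D = 12; EF_D = 12+13 = 25
ES_E = 12; EF_E = 12+11 = 23
ES_F = max(EF_C=22, EF_D=25) = 25; EF_F = 25+11 = 36
ES_G = max(EF_B=28, EF_C=22, EF_E=23, EF_F=36) = 36; EF_G = 36+14 = 50
Expected project duration μ = 50 days. Critical path: A → D → F → G.

Variances on critical path: σ²_A=4.000, σ²_D=11.111, σ²_F=2.778, σ²_G=0.111.
Largest is σ²_D = 11.111.

D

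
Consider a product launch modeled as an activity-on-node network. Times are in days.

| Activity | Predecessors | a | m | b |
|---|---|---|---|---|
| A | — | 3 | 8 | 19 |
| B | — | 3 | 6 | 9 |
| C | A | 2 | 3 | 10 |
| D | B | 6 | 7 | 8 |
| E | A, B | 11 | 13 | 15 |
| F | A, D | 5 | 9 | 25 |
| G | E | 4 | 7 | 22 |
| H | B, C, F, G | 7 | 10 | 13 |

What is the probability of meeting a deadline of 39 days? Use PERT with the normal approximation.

0.317

te_A = (3 + 4·8 + 19)/6 = 54/6 = 9; σ²_A = ((19−3)/6)² = 7.111
te_B = (3 + 4·6 + 9)/6 = 36/6 = 6; σ²_B = ((9−3)/6)² = 1.000
te_C = (2 + 4·3 + 10)/6 = 24/6 = 4; σ²_C = ((10−2)/6)² = 1.778
te_D = (6 + 4·7 + 8)/6 = 42/6 = 7; σ²_D = ((8−6)/6)² = 0.111
te_E = (11 + 4·13 + 15)/6 = 78/6 = 13; σ²_E = ((15−11)/6)² = 0.444
te_F = (5 + 4·9 + 25)/6 = 66/6 = 11; σ²_F = ((25−5)/6)² = 11.111
te_G = (4 + 4·7 + 22)/6 = 54/6 = 9; σ²_G = ((22−4)/6)² = 9.000
te_H = (7 + 4·10 + 13)/6 = 60/6 = 10; σ²_H = ((13−7)/6)² = 1.000

Forward pass:
ES_A = 0; EF_A = 9
ES_B = 0; EF_B = 6
ES_C = 9; EF_C = 9+4 = 13
ES_D = 6; EF_D = 6+7 = 13
ES_E = max(EF_A=9, EF_B=6) = 9; EF_E = 9+13 = 22
ES_F = max(EF_A=9, EF_D=13) = 13; EF_F = 13+11 = 24
ES_G = 22; EF_G = 22+9 = 31
ES_H = max(EF_B=6, EF_C=13, EF_F=24, EF_G=31) = 31; EF_H = 31+10 = 41
Expected project duration μ = 41 days. Critical path: A → E → G → H.

Variance along critical path = 7.111 + 0.444 + 9.000 + 1.000 = 17.556; σ = √17.556 = 4.190 days.
Z = (39 − 41) / 4.190 = -0.477
P(T ≤ 39) = Φ(-0.477) ≈ 0.317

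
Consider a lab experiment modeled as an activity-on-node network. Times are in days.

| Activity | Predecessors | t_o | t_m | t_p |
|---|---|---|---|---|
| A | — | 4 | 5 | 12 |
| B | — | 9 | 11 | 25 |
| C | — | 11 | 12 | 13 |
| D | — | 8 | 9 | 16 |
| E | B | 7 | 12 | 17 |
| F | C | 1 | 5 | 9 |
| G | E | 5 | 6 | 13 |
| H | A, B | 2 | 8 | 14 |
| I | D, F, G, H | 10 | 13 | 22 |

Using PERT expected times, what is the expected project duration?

46 days

te_A = (4 + 4·5 + 12)/6 = 36/6 = 6
te_B = (9 + 4·11 + 25)/6 = 78/6 = 13
te_C = (11 + 4·12 + 13)/6 = 72/6 = 12
te_D = (8 + 4·9 + 16)/6 = 60/6 = 10
te_E = (7 + 4·12 + 17)/6 = 72/6 = 12
te_F = (1 + 4·5 + 9)/6 = 30/6 = 5
te_G = (5 + 4·6 + 13)/6 = 42/6 = 7
te_H = (2 + 4·8 + 14)/6 = 48/6 = 8
te_I = (10 + 4·13 + 22)/6 = 84/6 = 14

Forward pass:
ES_A = 0; EF_A = 6
ES_B = 0; EF_B = 13
ES_C = 0; EF_C = 12
ES_D = 0; EF_D = 10
ES_E = 13; EF_E = 13+12 = 25
ES_F = 12; EF_F = 12+5 = 17
ES_G = 25; EF_G = 25+7 = 32
ES_H = max(EF_A=6, EF_B=13) = 13; EF_H = 13+8 = 21
ES_I = max(EF_D=10, EF_F=17, EF_G=32, EF_H=21) = 32; EF_I = 32+14 = 46
Expected project duration μ = 46 days. Critical path: B → E → G → I.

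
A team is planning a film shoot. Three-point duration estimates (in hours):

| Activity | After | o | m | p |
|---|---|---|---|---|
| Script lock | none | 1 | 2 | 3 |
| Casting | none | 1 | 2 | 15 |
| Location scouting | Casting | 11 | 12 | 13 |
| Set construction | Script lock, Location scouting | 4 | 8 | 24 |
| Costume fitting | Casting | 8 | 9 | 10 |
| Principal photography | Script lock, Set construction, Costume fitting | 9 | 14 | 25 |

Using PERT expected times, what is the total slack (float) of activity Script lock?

te_Script lock = (1 + 4·2 + 3)/6 = 12/6 = 2
te_Casting = (1 + 4·2 + 15)/6 = 24/6 = 4
te_Location scouting = (11 + 4·12 + 13)/6 = 72/6 = 12
te_Set construction = (4 + 4·8 + 24)/6 = 60/6 = 10
te_Costume fitting = (8 + 4·9 + 10)/6 = 54/6 = 9
te_Principal photography = (9 + 4·14 + 25)/6 = 90/6 = 15

Forward pass:
ES_Script lock = 0; EF_Script lock = 2
ES_Casting = 0; EF_Casting = 4
ES_Location scouting = 4; EF_Location scouting = 4+12 = 16
ES_Set construction = max(EF_Script lock=2, EF_Location scouting=16) = 16; EF_Set construction = 16+10 = 26
ES_Costume fitting = 4; EF_Costume fitting = 4+9 = 13
ES_Principal photography = max(EF_Script lock=2, EF_Set construction=26, EF_Costume fitting=13) = 26; EF_Principal photography = 26+15 = 41
Expected project duration μ = 41 hours. Critical path: Casting → Location scouting → Set construction → Principal photography.

Backward pass:
LF_Principal photography = 41; LS_Principal photography = 41−15 = 26
LF_Costume fitting = LS_Principal photography = 26; LS_Costume fitting = 26−9 = 17
LF_Set construction = LS_Principal photography = 26; LS_Set construction = 26−10 = 16
LF_Location scouting = LS_Set construction = 16; LS_Location scouting = 16−12 = 4
LF_Casting = min(LS_Location scouting=4, LS_Costume fitting=17) = 4; LS_Casting = 4−4 = 0
LF_Script lock = min(LS_Set construction=16, LS_Principal photography=26) = 16; LS_Script lock = 16−2 = 14
Slack_Script lock = LS_Script lock − ES_Script lock = 14 − 0 = 14

14 hours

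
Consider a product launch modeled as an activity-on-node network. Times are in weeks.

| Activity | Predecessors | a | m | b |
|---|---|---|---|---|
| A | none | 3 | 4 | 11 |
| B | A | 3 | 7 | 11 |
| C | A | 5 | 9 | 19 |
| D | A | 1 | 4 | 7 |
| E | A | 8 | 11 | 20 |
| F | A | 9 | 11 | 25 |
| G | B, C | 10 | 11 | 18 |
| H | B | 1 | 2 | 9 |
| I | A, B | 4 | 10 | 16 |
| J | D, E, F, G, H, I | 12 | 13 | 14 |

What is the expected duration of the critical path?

te_A = (3 + 4·4 + 11)/6 = 30/6 = 5
te_B = (3 + 4·7 + 11)/6 = 42/6 = 7
te_C = (5 + 4·9 + 19)/6 = 60/6 = 10
te_D = (1 + 4·4 + 7)/6 = 24/6 = 4
te_E = (8 + 4·11 + 20)/6 = 72/6 = 12
te_F = (9 + 4·11 + 25)/6 = 78/6 = 13
te_G = (10 + 4·11 + 18)/6 = 72/6 = 12
te_H = (1 + 4·2 + 9)/6 = 18/6 = 3
te_I = (4 + 4·10 + 16)/6 = 60/6 = 10
te_J = (12 + 4·13 + 14)/6 = 78/6 = 13

Forward pass:
ES_A = 0; EF_A = 5
ES_B = 5; EF_B = 5+7 = 12
ES_C = 5; EF_C = 5+10 = 15
ES_D = 5; EF_D = 5+4 = 9
ES_E = 5; EF_E = 5+12 = 17
ES_F = 5; EF_F = 5+13 = 18
ES_G = max(EF_B=12, EF_C=15) = 15; EF_G = 15+12 = 27
ES_H = 12; EF_H = 12+3 = 15
ES_I = max(EF_A=5, EF_B=12) = 12; EF_I = 12+10 = 22
ES_J = max(EF_D=9, EF_E=17, EF_F=18, EF_G=27, EF_H=15, EF_I=22) = 27; EF_J = 27+13 = 40
Expected project duration μ = 40 weeks. Critical path: A → C → G → J.

40 weeks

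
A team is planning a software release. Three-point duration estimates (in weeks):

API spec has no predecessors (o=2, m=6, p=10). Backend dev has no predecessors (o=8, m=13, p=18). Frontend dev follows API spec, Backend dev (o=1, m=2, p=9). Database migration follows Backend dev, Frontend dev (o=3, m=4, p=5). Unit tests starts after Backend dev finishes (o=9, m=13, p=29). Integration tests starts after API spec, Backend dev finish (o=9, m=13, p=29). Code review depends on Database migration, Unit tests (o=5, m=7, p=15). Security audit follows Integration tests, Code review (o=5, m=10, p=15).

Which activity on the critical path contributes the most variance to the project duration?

te_API spec = (2 + 4·6 + 10)/6 = 36/6 = 6; σ²_API spec = ((10−2)/6)² = 1.778
te_Backend dev = (8 + 4·13 + 18)/6 = 78/6 = 13; σ²_Backend dev = ((18−8)/6)² = 2.778
te_Frontend dev = (1 + 4·2 + 9)/6 = 18/6 = 3; σ²_Frontend dev = ((9−1)/6)² = 1.778
te_Database migration = (3 + 4·4 + 5)/6 = 24/6 = 4; σ²_Database migration = ((5−3)/6)² = 0.111
te_Unit tests = (9 + 4·13 + 29)/6 = 90/6 = 15; σ²_Unit tests = ((29−9)/6)² = 11.111
te_Integration tests = (9 + 4·13 + 29)/6 = 90/6 = 15; σ²_Integration tests = ((29−9)/6)² = 11.111
te_Code review = (5 + 4·7 + 15)/6 = 48/6 = 8; σ²_Code review = ((15−5)/6)² = 2.778
te_Security audit = (5 + 4·10 + 15)/6 = 60/6 = 10; σ²_Security audit = ((15−5)/6)² = 2.778

Forward pass:
ES_API spec = 0; EF_API spec = 6
ES_Backend dev = 0; EF_Backend dev = 13
ES_Frontend dev = max(EF_API spec=6, EF_Backend dev=13) = 13; EF_Frontend dev = 13+3 = 16
ES_Database migration = max(EF_Backend dev=13, EF_Frontend dev=16) = 16; EF_Database migration = 16+4 = 20
ES_Unit tests = 13; EF_Unit tests = 13+15 = 28
ES_Integration tests = max(EF_API spec=6, EF_Backend dev=13) = 13; EF_Integration tests = 13+15 = 28
ES_Code review = max(EF_Database migration=20, EF_Unit tests=28) = 28; EF_Code review = 28+8 = 36
ES_Security audit = max(EF_Integration tests=28, EF_Code review=36) = 36; EF_Security audit = 36+10 = 46
Expected project duration μ = 46 weeks. Critical path: Backend dev → Unit tests → Code review → Security audit.

Variances on critical path: σ²_Backend dev=2.778, σ²_Unit tests=11.111, σ²_Code review=2.778, σ²_Security audit=2.778.
Largest is σ²_Unit tests = 11.111.

Unit tests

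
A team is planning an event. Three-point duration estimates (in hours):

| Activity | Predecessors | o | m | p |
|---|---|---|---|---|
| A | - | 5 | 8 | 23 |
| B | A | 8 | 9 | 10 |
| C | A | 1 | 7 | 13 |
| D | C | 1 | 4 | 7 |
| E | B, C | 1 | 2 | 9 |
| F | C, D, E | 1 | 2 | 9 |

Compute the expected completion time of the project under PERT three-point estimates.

te_A = (5 + 4·8 + 23)/6 = 60/6 = 10
te_B = (8 + 4·9 + 10)/6 = 54/6 = 9
te_C = (1 + 4·7 + 13)/6 = 42/6 = 7
te_D = (1 + 4·4 + 7)/6 = 24/6 = 4
te_E = (1 + 4·2 + 9)/6 = 18/6 = 3
te_F = (1 + 4·2 + 9)/6 = 18/6 = 3

Forward pass:
ES_A = 0; EF_A = 10
ES_B = 10; EF_B = 10+9 = 19
ES_C = 10; EF_C = 10+7 = 17
ES_D = 17; EF_D = 17+4 = 21
ES_E = max(EF_B=19, EF_C=17) = 19; EF_E = 19+3 = 22
ES_F = max(EF_C=17, EF_D=21, EF_E=22) = 22; EF_F = 22+3 = 25
Expected project duration μ = 25 hours. Critical path: A → B → E → F.

25 hours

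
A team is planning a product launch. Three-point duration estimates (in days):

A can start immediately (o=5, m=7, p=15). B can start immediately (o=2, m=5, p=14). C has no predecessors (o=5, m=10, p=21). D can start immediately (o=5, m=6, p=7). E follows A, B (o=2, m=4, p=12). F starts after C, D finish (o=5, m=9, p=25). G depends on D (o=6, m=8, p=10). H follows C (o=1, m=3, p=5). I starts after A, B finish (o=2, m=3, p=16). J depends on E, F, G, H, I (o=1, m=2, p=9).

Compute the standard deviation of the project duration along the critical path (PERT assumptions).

te_A = (5 + 4·7 + 15)/6 = 48/6 = 8; σ²_A = ((15−5)/6)² = 2.778
te_B = (2 + 4·5 + 14)/6 = 36/6 = 6; σ²_B = ((14−2)/6)² = 4.000
te_C = (5 + 4·10 + 21)/6 = 66/6 = 11; σ²_C = ((21−5)/6)² = 7.111
te_D = (5 + 4·6 + 7)/6 = 36/6 = 6; σ²_D = ((7−5)/6)² = 0.111
te_E = (2 + 4·4 + 12)/6 = 30/6 = 5; σ²_E = ((12−2)/6)² = 2.778
te_F = (5 + 4·9 + 25)/6 = 66/6 = 11; σ²_F = ((25−5)/6)² = 11.111
te_G = (6 + 4·8 + 10)/6 = 48/6 = 8; σ²_G = ((10−6)/6)² = 0.444
te_H = (1 + 4·3 + 5)/6 = 18/6 = 3; σ²_H = ((5−1)/6)² = 0.444
te_I = (2 + 4·3 + 16)/6 = 30/6 = 5; σ²_I = ((16−2)/6)² = 5.444
te_J = (1 + 4·2 + 9)/6 = 18/6 = 3; σ²_J = ((9−1)/6)² = 1.778

Forward pass:
ES_A = 0; EF_A = 8
ES_B = 0; EF_B = 6
ES_C = 0; EF_C = 11
ES_D = 0; EF_D = 6
ES_E = max(EF_A=8, EF_B=6) = 8; EF_E = 8+5 = 13
ES_F = max(EF_C=11, EF_D=6) = 11; EF_F = 11+11 = 22
ES_G = 6; EF_G = 6+8 = 14
ES_H = 11; EF_H = 11+3 = 14
ES_I = max(EF_A=8, EF_B=6) = 8; EF_I = 8+5 = 13
ES_J = max(EF_E=13, EF_F=22, EF_G=14, EF_H=14, EF_I=13) = 22; EF_J = 22+3 = 25
Expected project duration μ = 25 days. Critical path: C → F → J.

Variance along critical path = 7.111 + 11.111 + 1.778 = 20.000
σ = √20.000 = 4.472 days

4.47 days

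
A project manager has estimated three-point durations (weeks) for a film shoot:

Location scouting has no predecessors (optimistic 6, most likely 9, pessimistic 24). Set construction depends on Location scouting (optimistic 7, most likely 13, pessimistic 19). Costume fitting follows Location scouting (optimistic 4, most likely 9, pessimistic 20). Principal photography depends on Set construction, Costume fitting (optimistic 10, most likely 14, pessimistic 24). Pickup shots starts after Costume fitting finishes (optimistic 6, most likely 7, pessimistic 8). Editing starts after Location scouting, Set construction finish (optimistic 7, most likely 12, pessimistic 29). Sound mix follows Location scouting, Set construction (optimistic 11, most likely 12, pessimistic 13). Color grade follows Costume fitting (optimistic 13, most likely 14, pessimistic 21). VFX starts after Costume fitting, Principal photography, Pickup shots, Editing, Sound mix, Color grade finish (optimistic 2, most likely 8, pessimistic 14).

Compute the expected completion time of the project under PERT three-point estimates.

47 weeks

te_Location scouting = (6 + 4·9 + 24)/6 = 66/6 = 11
te_Set construction = (7 + 4·13 + 19)/6 = 78/6 = 13
te_Costume fitting = (4 + 4·9 + 20)/6 = 60/6 = 10
te_Principal photography = (10 + 4·14 + 24)/6 = 90/6 = 15
te_Pickup shots = (6 + 4·7 + 8)/6 = 42/6 = 7
te_Editing = (7 + 4·12 + 29)/6 = 84/6 = 14
te_Sound mix = (11 + 4·12 + 13)/6 = 72/6 = 12
te_Color grade = (13 + 4·14 + 21)/6 = 90/6 = 15
te_VFX = (2 + 4·8 + 14)/6 = 48/6 = 8

Forward pass:
ES_Location scouting = 0; EF_Location scouting = 11
ES_Set construction = 11; EF_Set construction = 11+13 = 24
ES_Costume fitting = 11; EF_Costume fitting = 11+10 = 21
ES_Principal photography = max(EF_Set construction=24, EF_Costume fitting=21) = 24; EF_Principal photography = 24+15 = 39
ES_Pickup shots = 21; EF_Pickup shots = 21+7 = 28
ES_Editing = max(EF_Location scouting=11, EF_Set construction=24) = 24; EF_Editing = 24+14 = 38
ES_Sound mix = max(EF_Location scouting=11, EF_Set construction=24) = 24; EF_Sound mix = 24+12 = 36
ES_Color grade = 21; EF_Color grade = 21+15 = 36
ES_VFX = max(EF_Costume fitting=21, EF_Principal photography=39, EF_Pickup shots=28, EF_Editing=38, EF_Sound mix=36, EF_Color grade=36) = 39; EF_VFX = 39+8 = 47
Expected project duration μ = 47 weeks. Critical path: Location scouting → Set construction → Principal photography → VFX.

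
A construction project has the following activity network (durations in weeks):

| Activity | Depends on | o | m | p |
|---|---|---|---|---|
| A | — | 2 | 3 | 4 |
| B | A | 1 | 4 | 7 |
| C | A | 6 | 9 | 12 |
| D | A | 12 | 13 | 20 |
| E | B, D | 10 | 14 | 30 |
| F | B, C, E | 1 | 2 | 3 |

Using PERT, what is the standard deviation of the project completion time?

3.62 weeks

te_A = (2 + 4·3 + 4)/6 = 18/6 = 3; σ²_A = ((4−2)/6)² = 0.111
te_B = (1 + 4·4 + 7)/6 = 24/6 = 4; σ²_B = ((7−1)/6)² = 1.000
te_C = (6 + 4·9 + 12)/6 = 54/6 = 9; σ²_C = ((12−6)/6)² = 1.000
te_D = (12 + 4·13 + 20)/6 = 84/6 = 14; σ²_D = ((20−12)/6)² = 1.778
te_E = (10 + 4·14 + 30)/6 = 96/6 = 16; σ²_E = ((30−10)/6)² = 11.111
te_F = (1 + 4·2 + 3)/6 = 12/6 = 2; σ²_F = ((3−1)/6)² = 0.111

Forward pass:
ES_A = 0; EF_A = 3
ES_B = 3; EF_B = 3+4 = 7
ES_C = 3; EF_C = 3+9 = 12
ES_D = 3; EF_D = 3+14 = 17
ES_E = max(EF_B=7, EF_D=17) = 17; EF_E = 17+16 = 33
ES_F = max(EF_B=7, EF_C=12, EF_E=33) = 33; EF_F = 33+2 = 35
Expected project duration μ = 35 weeks. Critical path: A → D → E → F.

Variance along critical path = 0.111 + 1.778 + 11.111 + 0.111 = 13.111
σ = √13.111 = 3.621 weeks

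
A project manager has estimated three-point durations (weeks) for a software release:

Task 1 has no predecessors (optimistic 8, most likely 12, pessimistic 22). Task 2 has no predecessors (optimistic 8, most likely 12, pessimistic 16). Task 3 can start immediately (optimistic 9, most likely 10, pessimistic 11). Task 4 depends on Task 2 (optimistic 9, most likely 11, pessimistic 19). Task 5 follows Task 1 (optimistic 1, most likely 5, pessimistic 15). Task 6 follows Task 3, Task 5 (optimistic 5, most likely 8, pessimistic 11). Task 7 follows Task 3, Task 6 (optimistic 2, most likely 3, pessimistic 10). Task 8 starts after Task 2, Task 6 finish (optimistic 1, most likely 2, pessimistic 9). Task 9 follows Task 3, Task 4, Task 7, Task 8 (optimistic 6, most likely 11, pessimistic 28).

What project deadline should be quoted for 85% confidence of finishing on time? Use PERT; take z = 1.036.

te_Task 1 = (8 + 4·12 + 22)/6 = 78/6 = 13; σ²_Task 1 = ((22−8)/6)² = 5.444
te_Task 2 = (8 + 4·12 + 16)/6 = 72/6 = 12; σ²_Task 2 = ((16−8)/6)² = 1.778
te_Task 3 = (9 + 4·10 + 11)/6 = 60/6 = 10; σ²_Task 3 = ((11−9)/6)² = 0.111
te_Task 4 = (9 + 4·11 + 19)/6 = 72/6 = 12; σ²_Task 4 = ((19−9)/6)² = 2.778
te_Task 5 = (1 + 4·5 + 15)/6 = 36/6 = 6; σ²_Task 5 = ((15−1)/6)² = 5.444
te_Task 6 = (5 + 4·8 + 11)/6 = 48/6 = 8; σ²_Task 6 = ((11−5)/6)² = 1.000
te_Task 7 = (2 + 4·3 + 10)/6 = 24/6 = 4; σ²_Task 7 = ((10−2)/6)² = 1.778
te_Task 8 = (1 + 4·2 + 9)/6 = 18/6 = 3; σ²_Task 8 = ((9−1)/6)² = 1.778
te_Task 9 = (6 + 4·11 + 28)/6 = 78/6 = 13; σ²_Task 9 = ((28−6)/6)² = 13.444

Forward pass:
ES_Task 1 = 0; EF_Task 1 = 13
ES_Task 2 = 0; EF_Task 2 = 12
ES_Task 3 = 0; EF_Task 3 = 10
ES_Task 4 = 12; EF_Task 4 = 12+12 = 24
ES_Task 5 = 13; EF_Task 5 = 13+6 = 19
ES_Task 6 = max(EF_Task 3=10, EF_Task 5=19) = 19; EF_Task 6 = 19+8 = 27
ES_Task 7 = max(EF_Task 3=10, EF_Task 6=27) = 27; EF_Task 7 = 27+4 = 31
ES_Task 8 = max(EF_Task 2=12, EF_Task 6=27) = 27; EF_Task 8 = 27+3 = 30
ES_Task 9 = max(EF_Task 3=10, EF_Task 4=24, EF_Task 7=31, EF_Task 8=30) = 31; EF_Task 9 = 31+13 = 44
Expected project duration μ = 44 weeks. Critical path: Task 1 → Task 5 → Task 6 → Task 7 → Task 9.

Variance along critical path = 5.444 + 5.444 + 1.000 + 1.778 + 13.444 = 27.111; σ = 5.207 weeks.
D = μ + z·σ = 44 + 1.036·5.207 = 49.4 weeks

49.4 weeks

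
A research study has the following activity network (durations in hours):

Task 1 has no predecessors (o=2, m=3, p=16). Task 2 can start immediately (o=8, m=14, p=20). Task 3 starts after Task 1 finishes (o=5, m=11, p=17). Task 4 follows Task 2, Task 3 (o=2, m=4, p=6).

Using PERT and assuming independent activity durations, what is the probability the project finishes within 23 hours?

0.830

te_Task 1 = (2 + 4·3 + 16)/6 = 30/6 = 5; σ²_Task 1 = ((16−2)/6)² = 5.444
te_Task 2 = (8 + 4·14 + 20)/6 = 84/6 = 14; σ²_Task 2 = ((20−8)/6)² = 4.000
te_Task 3 = (5 + 4·11 + 17)/6 = 66/6 = 11; σ²_Task 3 = ((17−5)/6)² = 4.000
te_Task 4 = (2 + 4·4 + 6)/6 = 24/6 = 4; σ²_Task 4 = ((6−2)/6)² = 0.444

Forward pass:
ES_Task 1 = 0; EF_Task 1 = 5
ES_Task 2 = 0; EF_Task 2 = 14
ES_Task 3 = 5; EF_Task 3 = 5+11 = 16
ES_Task 4 = max(EF_Task 2=14, EF_Task 3=16) = 16; EF_Task 4 = 16+4 = 20
Expected project duration μ = 20 hours. Critical path: Task 1 → Task 3 → Task 4.

Variance along critical path = 5.444 + 4.000 + 0.444 = 9.889; σ = √9.889 = 3.145 hours.
Z = (23 − 20) / 3.145 = 0.954
P(T ≤ 23) = Φ(0.954) ≈ 0.830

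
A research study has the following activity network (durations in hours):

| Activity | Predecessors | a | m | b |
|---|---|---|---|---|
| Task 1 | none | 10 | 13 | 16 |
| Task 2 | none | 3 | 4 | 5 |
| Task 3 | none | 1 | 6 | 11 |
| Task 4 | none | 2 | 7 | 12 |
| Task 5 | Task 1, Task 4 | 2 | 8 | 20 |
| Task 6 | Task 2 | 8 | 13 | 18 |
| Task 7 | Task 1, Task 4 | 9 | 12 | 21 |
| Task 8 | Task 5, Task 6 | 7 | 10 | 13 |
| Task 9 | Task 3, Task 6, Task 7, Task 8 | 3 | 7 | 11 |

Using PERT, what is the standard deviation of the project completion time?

te_Task 1 = (10 + 4·13 + 16)/6 = 78/6 = 13; σ²_Task 1 = ((16−10)/6)² = 1.000
te_Task 2 = (3 + 4·4 + 5)/6 = 24/6 = 4; σ²_Task 2 = ((5−3)/6)² = 0.111
te_Task 3 = (1 + 4·6 + 11)/6 = 36/6 = 6; σ²_Task 3 = ((11−1)/6)² = 2.778
te_Task 4 = (2 + 4·7 + 12)/6 = 42/6 = 7; σ²_Task 4 = ((12−2)/6)² = 2.778
te_Task 5 = (2 + 4·8 + 20)/6 = 54/6 = 9; σ²_Task 5 = ((20−2)/6)² = 9.000
te_Task 6 = (8 + 4·13 + 18)/6 = 78/6 = 13; σ²_Task 6 = ((18−8)/6)² = 2.778
te_Task 7 = (9 + 4·12 + 21)/6 = 78/6 = 13; σ²_Task 7 = ((21−9)/6)² = 4.000
te_Task 8 = (7 + 4·10 + 13)/6 = 60/6 = 10; σ²_Task 8 = ((13−7)/6)² = 1.000
te_Task 9 = (3 + 4·7 + 11)/6 = 42/6 = 7; σ²_Task 9 = ((11−3)/6)² = 1.778

Forward pass:
ES_Task 1 = 0; EF_Task 1 = 13
ES_Task 2 = 0; EF_Task 2 = 4
ES_Task 3 = 0; EF_Task 3 = 6
ES_Task 4 = 0; EF_Task 4 = 7
ES_Task 5 = max(EF_Task 1=13, EF_Task 4=7) = 13; EF_Task 5 = 13+9 = 22
ES_Task 6 = 4; EF_Task 6 = 4+13 = 17
ES_Task 7 = max(EF_Task 1=13, EF_Task 4=7) = 13; EF_Task 7 = 13+13 = 26
ES_Task 8 = max(EF_Task 5=22, EF_Task 6=17) = 22; EF_Task 8 = 22+10 = 32
ES_Task 9 = max(EF_Task 3=6, EF_Task 6=17, EF_Task 7=26, EF_Task 8=32) = 32; EF_Task 9 = 32+7 = 39
Expected project duration μ = 39 hours. Critical path: Task 1 → Task 5 → Task 8 → Task 9.

Variance along critical path = 1.000 + 9.000 + 1.000 + 1.778 = 12.778
σ = √12.778 = 3.575 hours

3.57 hours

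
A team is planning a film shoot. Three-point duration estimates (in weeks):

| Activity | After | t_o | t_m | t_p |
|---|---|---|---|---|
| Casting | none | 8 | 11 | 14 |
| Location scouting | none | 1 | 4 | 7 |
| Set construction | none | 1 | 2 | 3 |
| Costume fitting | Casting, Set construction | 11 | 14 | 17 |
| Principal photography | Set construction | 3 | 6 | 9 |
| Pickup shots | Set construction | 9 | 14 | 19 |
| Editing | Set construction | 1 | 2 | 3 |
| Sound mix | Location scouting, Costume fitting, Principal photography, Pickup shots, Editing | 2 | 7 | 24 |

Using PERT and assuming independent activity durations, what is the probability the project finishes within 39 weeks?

0.898

te_Casting = (8 + 4·11 + 14)/6 = 66/6 = 11; σ²_Casting = ((14−8)/6)² = 1.000
te_Location scouting = (1 + 4·4 + 7)/6 = 24/6 = 4; σ²_Location scouting = ((7−1)/6)² = 1.000
te_Set construction = (1 + 4·2 + 3)/6 = 12/6 = 2; σ²_Set construction = ((3−1)/6)² = 0.111
te_Costume fitting = (11 + 4·14 + 17)/6 = 84/6 = 14; σ²_Costume fitting = ((17−11)/6)² = 1.000
te_Principal photography = (3 + 4·6 + 9)/6 = 36/6 = 6; σ²_Principal photography = ((9−3)/6)² = 1.000
te_Pickup shots = (9 + 4·14 + 19)/6 = 84/6 = 14; σ²_Pickup shots = ((19−9)/6)² = 2.778
te_Editing = (1 + 4·2 + 3)/6 = 12/6 = 2; σ²_Editing = ((3−1)/6)² = 0.111
te_Sound mix = (2 + 4·7 + 24)/6 = 54/6 = 9; σ²_Sound mix = ((24−2)/6)² = 13.444

Forward pass:
ES_Casting = 0; EF_Casting = 11
ES_Location scouting = 0; EF_Location scouting = 4
ES_Set construction = 0; EF_Set construction = 2
ES_Costume fitting = max(EF_Casting=11, EF_Set construction=2) = 11; EF_Costume fitting = 11+14 = 25
ES_Principal photography = 2; EF_Principal photography = 2+6 = 8
ES_Pickup shots = 2; EF_Pickup shots = 2+14 = 16
ES_Editing = 2; EF_Editing = 2+2 = 4
ES_Sound mix = max(EF_Location scouting=4, EF_Costume fitting=25, EF_Principal photography=8, EF_Pickup shots=16, EF_Editing=4) = 25; EF_Sound mix = 25+9 = 34
Expected project duration μ = 34 weeks. Critical path: Casting → Costume fitting → Sound mix.

Variance along critical path = 1.000 + 1.000 + 13.444 = 15.444; σ = √15.444 = 3.930 weeks.
Z = (39 − 34) / 3.930 = 1.272
P(T ≤ 39) = Φ(1.272) ≈ 0.898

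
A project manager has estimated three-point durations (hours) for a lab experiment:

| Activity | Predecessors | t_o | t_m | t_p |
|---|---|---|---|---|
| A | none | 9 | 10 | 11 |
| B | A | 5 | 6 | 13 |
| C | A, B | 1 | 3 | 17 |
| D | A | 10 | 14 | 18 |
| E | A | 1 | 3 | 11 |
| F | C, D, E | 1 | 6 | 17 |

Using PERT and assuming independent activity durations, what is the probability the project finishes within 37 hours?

te_A = (9 + 4·10 + 11)/6 = 60/6 = 10; σ²_A = ((11−9)/6)² = 0.111
te_B = (5 + 4·6 + 13)/6 = 42/6 = 7; σ²_B = ((13−5)/6)² = 1.778
te_C = (1 + 4·3 + 17)/6 = 30/6 = 5; σ²_C = ((17−1)/6)² = 7.111
te_D = (10 + 4·14 + 18)/6 = 84/6 = 14; σ²_D = ((18−10)/6)² = 1.778
te_E = (1 + 4·3 + 11)/6 = 24/6 = 4; σ²_E = ((11−1)/6)² = 2.778
te_F = (1 + 4·6 + 17)/6 = 42/6 = 7; σ²_F = ((17−1)/6)² = 7.111

Forward pass:
ES_A = 0; EF_A = 10
ES_B = 10; EF_B = 10+7 = 17
ES_C = max(EF_A=10, EF_B=17) = 17; EF_C = 17+5 = 22
ES_D = 10; EF_D = 10+14 = 24
ES_E = 10; EF_E = 10+4 = 14
ES_F = max(EF_C=22, EF_D=24, EF_E=14) = 24; EF_F = 24+7 = 31
Expected project duration μ = 31 hours. Critical path: A → D → F.

Variance along critical path = 0.111 + 1.778 + 7.111 = 9.000; σ = √9.000 = 3.000 hours.
Z = (37 − 31) / 3.000 = 2.000
P(T ≤ 37) = Φ(2.000) ≈ 0.977

0.977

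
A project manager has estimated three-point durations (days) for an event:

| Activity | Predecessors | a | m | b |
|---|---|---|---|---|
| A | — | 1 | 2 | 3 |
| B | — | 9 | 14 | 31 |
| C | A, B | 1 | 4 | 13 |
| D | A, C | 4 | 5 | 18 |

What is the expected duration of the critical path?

te_A = (1 + 4·2 + 3)/6 = 12/6 = 2
te_B = (9 + 4·14 + 31)/6 = 96/6 = 16
te_C = (1 + 4·4 + 13)/6 = 30/6 = 5
te_D = (4 + 4·5 + 18)/6 = 42/6 = 7

Forward pass:
ES_A = 0; EF_A = 2
ES_B = 0; EF_B = 16
ES_C = max(EF_A=2, EF_B=16) = 16; EF_C = 16+5 = 21
ES_D = max(EF_A=2, EF_C=21) = 21; EF_D = 21+7 = 28
Expected project duration μ = 28 days. Critical path: B → C → D.

28 days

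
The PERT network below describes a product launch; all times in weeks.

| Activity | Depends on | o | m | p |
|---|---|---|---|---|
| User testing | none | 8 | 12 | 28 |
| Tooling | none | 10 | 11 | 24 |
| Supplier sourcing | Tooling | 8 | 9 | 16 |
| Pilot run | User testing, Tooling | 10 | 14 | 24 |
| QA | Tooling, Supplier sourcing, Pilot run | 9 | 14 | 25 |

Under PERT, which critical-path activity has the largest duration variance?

User testing

te_User testing = (8 + 4·12 + 28)/6 = 84/6 = 14; σ²_User testing = ((28−8)/6)² = 11.111
te_Tooling = (10 + 4·11 + 24)/6 = 78/6 = 13; σ²_Tooling = ((24−10)/6)² = 5.444
te_Supplier sourcing = (8 + 4·9 + 16)/6 = 60/6 = 10; σ²_Supplier sourcing = ((16−8)/6)² = 1.778
te_Pilot run = (10 + 4·14 + 24)/6 = 90/6 = 15; σ²_Pilot run = ((24−10)/6)² = 5.444
te_QA = (9 + 4·14 + 25)/6 = 90/6 = 15; σ²_QA = ((25−9)/6)² = 7.111

Forward pass:
ES_User testing = 0; EF_User testing = 14
ES_Tooling = 0; EF_Tooling = 13
ES_Supplier sourcing = 13; EF_Supplier sourcing = 13+10 = 23
ES_Pilot run = max(EF_User testing=14, EF_Tooling=13) = 14; EF_Pilot run = 14+15 = 29
ES_QA = max(EF_Tooling=13, EF_Supplier sourcing=23, EF_Pilot run=29) = 29; EF_QA = 29+15 = 44
Expected project duration μ = 44 weeks. Critical path: User testing → Pilot run → QA.

Variances on critical path: σ²_User testing=11.111, σ²_Pilot run=5.444, σ²_QA=7.111.
Largest is σ²_User testing = 11.111.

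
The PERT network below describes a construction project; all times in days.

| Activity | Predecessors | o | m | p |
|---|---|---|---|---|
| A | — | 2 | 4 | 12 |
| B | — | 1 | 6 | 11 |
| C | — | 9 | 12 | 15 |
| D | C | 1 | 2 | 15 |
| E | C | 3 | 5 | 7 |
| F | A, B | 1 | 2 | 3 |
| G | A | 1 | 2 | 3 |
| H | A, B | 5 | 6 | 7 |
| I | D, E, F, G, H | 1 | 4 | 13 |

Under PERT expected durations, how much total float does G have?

10 days

te_A = (2 + 4·4 + 12)/6 = 30/6 = 5
te_B = (1 + 4·6 + 11)/6 = 36/6 = 6
te_C = (9 + 4·12 + 15)/6 = 72/6 = 12
te_D = (1 + 4·2 + 15)/6 = 24/6 = 4
te_E = (3 + 4·5 + 7)/6 = 30/6 = 5
te_F = (1 + 4·2 + 3)/6 = 12/6 = 2
te_G = (1 + 4·2 + 3)/6 = 12/6 = 2
te_H = (5 + 4·6 + 7)/6 = 36/6 = 6
te_I = (1 + 4·4 + 13)/6 = 30/6 = 5

Forward pass:
ES_A = 0; EF_A = 5
ES_B = 0; EF_B = 6
ES_C = 0; EF_C = 12
ES_D = 12; EF_D = 12+4 = 16
ES_E = 12; EF_E = 12+5 = 17
ES_F = max(EF_A=5, EF_B=6) = 6; EF_F = 6+2 = 8
ES_G = 5; EF_G = 5+2 = 7
ES_H = max(EF_A=5, EF_B=6) = 6; EF_H = 6+6 = 12
ES_I = max(EF_D=16, EF_E=17, EF_F=8, EF_G=7, EF_H=12) = 17; EF_I = 17+5 = 22
Expected project duration μ = 22 days. Critical path: C → E → I.

Backward pass:
LF_I = 22; LS_I = 22−5 = 17
LF_H = LS_I = 17; LS_H = 17−6 = 11
LF_G = LS_I = 17; LS_G = 17−2 = 15
LF_F = LS_I = 17; LS_F = 17−2 = 15
LF_E = LS_I = 17; LS_E = 17−5 = 12
LF_D = LS_I = 17; LS_D = 17−4 = 13
LF_C = min(LS_D=13, LS_E=12) = 12; LS_C = 12−12 = 0
LF_B = min(LS_F=15, LS_H=11) = 11; LS_B = 11−6 = 5
LF_A = min(LS_F=15, LS_G=15, LS_H=11) = 11; LS_A = 11−5 = 6
Slack_G = LS_G − ES_G = 15 − 5 = 10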